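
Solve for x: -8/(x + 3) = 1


Multiply both sides by (x + 3): -8 = 1(x + 3)
Distribute: -8 = x + 3
x = -8 - 3 = -11
x = -11

x = -11


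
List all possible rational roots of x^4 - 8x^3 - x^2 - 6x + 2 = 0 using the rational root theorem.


Rational root theorem: possible roots are ±p/q where:
  p divides the constant term (2): p ∈ {1, 2}
  q divides the leading coefficient (1): q ∈ {1}

All possible rational roots: -2, -1, 1, 2

-2, -1, 1, 2


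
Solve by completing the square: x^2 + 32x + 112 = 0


Start: x^2 + 32x + 112 = 0
Move constant: x^2 + 32x = -112
Half of 32 is 16, squared is 256
Add 256 to both sides: x^2 + 32x + 256 = 144
(x + 16)^2 = 144
x + 16 = ±12
x = -16 + 12 = -4 or x = -16 - 12 = -28

x = -28, x = -4


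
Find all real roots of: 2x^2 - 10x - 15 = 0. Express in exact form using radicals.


Using the quadratic formula: x = (-b ± sqrt(b^2 - 4ac)) / (2a)
Here a = 2, b = -10, c = -15
Discriminant = b^2 - 4ac = (-10)^2 - 4(2)(-15) = 100 + 120 = 220
Since discriminant = 220 > 0, there are two real roots.
x = (10 ± 2*sqrt(55)) / 4
Simplifying: x = (5 ± sqrt(55)) / 2
Numerically: x ≈ 6.2081 or x ≈ -1.2081

x = (5 + sqrt(55)) / 2 or x = (5 - sqrt(55)) / 2


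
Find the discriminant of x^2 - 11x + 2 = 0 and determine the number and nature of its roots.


For ax^2 + bx + c = 0, discriminant D = b^2 - 4ac
Here a = 1, b = -11, c = 2
D = (-11)^2 - 4(1)(2) = 121 - 8 = 113

D = 113 > 0 but not a perfect square
The equation has 2 distinct real irrational roots.

Discriminant = 113, 2 distinct real irrational roots


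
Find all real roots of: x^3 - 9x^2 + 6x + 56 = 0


Let p(x) = x^3 - 9x^2 + 6x + 56. By the rational root theorem (leading coefficient 1), any rational root is an integer divisor of 56: try ±1, ±2, ... in turn.
Test x = 1: value = 54 ≠ 0.
Test x = -1: value = 40 ≠ 0.
Test x = 2: value = 40 ≠ 0.
Test x = -2: value = 0 ✓, so (x + 2) is a factor.
Synthetic division by (x + 2): bring down 1; 1(-2) - 9 = -11; (-11)(-2) + 6 = 28; 28(-2) + 56 = 0 → quotient x^2 - 11x + 28, remainder 0.
Solve the quadratic x^2 - 11x + 28 = 0: discriminant = (-11)^2 - 4(1)(28) = 121 - 112 = 9.
sqrt(9) = 3, so x = (11 ± 3)/2: x = 7 or x = 4.

x = -2, x = 4, x = 7


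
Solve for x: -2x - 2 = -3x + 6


Starting with: -2x - 2 = -3x + 6
Move all x terms to left: (-2 + 3)x = 6 + 2
Simplify: x = 8
Divide both sides by 1: x = 8

x = 8


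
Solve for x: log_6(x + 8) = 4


Convert to exponential form: x + 8 = 6^4 = 1296
x = 1296 - 8 = 1288
Check: log_6(1288 + 8) = log_6(1296) = log_6(1296) = 4 ✓

x = 1288


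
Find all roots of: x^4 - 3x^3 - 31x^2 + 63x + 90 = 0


Let p(x) = x^4 - 3x^3 - 31x^2 + 63x + 90. By the rational root theorem (leading coefficient 1), any rational root is an integer divisor of 90: try ±1, ±2, ... in turn.
Test x = 1: value = 120 ≠ 0.
Test x = -1: value = 0 ✓, so (x + 1) is a factor.
Synthetic division by (x + 1): bring down 1; 1(-1) - 3 = -4; (-4)(-1) - 31 = -27; (-27)(-1) + 63 = 90; 90(-1) + 90 = 0 → quotient x^3 - 4x^2 - 27x + 90, remainder 0.
Continue with the quotient x^3 - 4x^2 - 27x + 90 (candidates must divide 90; re-test x = -1 first in case it repeats).
Test x = -1: value = 112 ≠ 0.
Test x = 2: value = 28 ≠ 0.
Test x = -2: value = 120 ≠ 0.
Test x = 3: value = 0 ✓, so (x - 3) is a factor.
Synthetic division by (x - 3): bring down 1; 1(3) - 4 = -1; (-1)(3) - 27 = -30; (-30)(3) + 90 = 0 → quotient x^2 - x - 30, remainder 0.
Solve the quadratic x^2 - x - 30 = 0: discriminant = (-1)^2 - 4(1)(-30) = 1 + 120 = 121.
sqrt(121) = 11, so x = (1 ± 11)/2: x = 6 or x = -5.
Collecting all roots found:

x = -5, x = -1, x = 3, x = 6


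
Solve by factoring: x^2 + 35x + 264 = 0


We need two numbers that multiply to 264 and add to 35.
Those numbers are 11 and 24 (since 11 * 24 = 264 and 11 + 24 = 35).
So x^2 + 35x + 264 = (x + 11)(x + 24) = 0
Setting each factor to zero: x = -11 or x = -24

x = -24, x = -11


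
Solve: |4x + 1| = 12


An absolute value equation |expr| = 12 gives two cases:
Case 1: 4x + 1 = 12
  4x = 11, so x = 11/4
Case 2: 4x + 1 = -12
  4x = -13, so x = -13/4

x = -13/4, x = 11/4


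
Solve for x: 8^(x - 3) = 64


Express both sides with the same base.
64 = 8^2
Since the bases match, equate exponents: x - 3 = 2
So x = 2 - (-3) = 5

x = 5


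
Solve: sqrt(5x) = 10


Square both sides: 5x = 10^2 = 100
5x = 100 - 0 = 100
x = 20
Check: sqrt(5*20 + 0) = sqrt(100) = 10 ✓

x = 20


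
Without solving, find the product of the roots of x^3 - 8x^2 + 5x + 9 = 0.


By Vieta's formulas for x^3 + bx^2 + cx + d = 0:
  r1 + r2 + r3 = -b/a = 8
  r1*r2 + r1*r3 + r2*r3 = c/a = 5
  r1*r2*r3 = -d/a = -9


Product = -9


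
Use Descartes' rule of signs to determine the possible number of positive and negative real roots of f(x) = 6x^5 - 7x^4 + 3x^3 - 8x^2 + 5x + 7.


Descartes' rule of signs:

For positive roots, count sign changes in f(x) = 6x^5 - 7x^4 + 3x^3 - 8x^2 + 5x + 7:
Signs of coefficients: +, -, +, -, +, +
Number of sign changes: 4
Possible positive real roots: 4, 2, 0

For negative roots, examine f(-x) = -6x^5 - 7x^4 - 3x^3 - 8x^2 - 5x + 7:
Signs of coefficients: -, -, -, -, -, +
Number of sign changes: 1
Possible negative real roots: 1

Positive roots: 4 or 2 or 0; Negative roots: 1


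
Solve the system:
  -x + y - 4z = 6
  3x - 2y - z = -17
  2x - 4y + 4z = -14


Using Cramer's rule. Expand each determinant along the first row.
D  = (-1)*[(-2)*4 - (-1)*(-4)] - 1*[3*4 - (-1)*2] + (-4)*[3*(-4) - (-2)*2]
  = (-1)*(-12) - 1*(14) + (-4)*(-8) = 30
Dx = 6*[(-2)*4 - (-1)*(-4)] - 1*[(-17)*4 - (-1)*(-14)] + (-4)*[(-17)*(-4) - (-2)*(-14)]
  = 6*(-12) - 1*(-82) + (-4)*(40) = -150
Dy = (-1)*[(-17)*4 - (-1)*(-14)] - 6*[3*4 - (-1)*2] + (-4)*[3*(-14) - (-17)*2]
  = (-1)*(-82) - 6*(14) + (-4)*(-8) = 30
Dz = (-1)*[(-2)*(-14) - (-17)*(-4)] - 1*[3*(-14) - (-17)*2] + 6*[3*(-4) - (-2)*2]
  = (-1)*(-40) - 1*(-8) + 6*(-8) = 0
x = Dx/D = -150/30 = -5, y = Dy/D = 30/30 = 1, z = Dz/D = 0/30 = 0
Check eq1: (-1)(-5) + (1)(1) + (-4)(0) = 6 = 6 ✓
Check eq2: (3)(-5) + (-2)(1) + (-1)(0) = -17 = -17 ✓
Check eq3: (2)(-5) + (-4)(1) + (4)(0) = -14 = -14 ✓

x = -5, y = 1, z = 0


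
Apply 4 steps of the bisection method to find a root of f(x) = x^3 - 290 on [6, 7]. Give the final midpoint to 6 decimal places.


f(x) = x^3 - 290
f(6) = -74 < 0
f(7) = 53 > 0

Step 1: midpoint = (6.000000 + 7.000000)/2 = 6.500000
  f(6.500000) = -15.375000
  f(mid) < 0, so root is in [6.500000, 7.000000]

Step 2: midpoint = (6.500000 + 7.000000)/2 = 6.750000
  f(6.750000) = 17.546875
  f(mid) > 0, so root is in [6.500000, 6.750000]

Step 3: midpoint = (6.500000 + 6.750000)/2 = 6.625000
  f(6.625000) = 0.775391
  f(mid) > 0, so root is in [6.500000, 6.625000]

Step 4: midpoint = (6.500000 + 6.625000)/2 = 6.562500
  f(6.562500) = -7.376709
  f(mid) < 0, so root is in [6.562500, 6.625000]

midpoint = 6.562500


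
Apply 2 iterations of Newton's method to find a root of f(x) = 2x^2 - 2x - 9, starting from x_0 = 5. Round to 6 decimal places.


Newton's method: x_(n+1) = x_n - f(x_n)/f'(x_n)
f(x) = 2x^2 - 2x - 9
f'(x) = 4x - 2

Iteration 1:
  f(5.000000) = 31.000000
  f'(5.000000) = 18.000000
  x_1 = 5.000000 - (31.000000)/(18.000000) = 3.277778

Iteration 2:
  f(3.277778) = 5.932099
  f'(3.277778) = 11.111111
  x_2 = 3.277778 - (5.932099)/(11.111111) = 2.743889

x_2 = 2.743889


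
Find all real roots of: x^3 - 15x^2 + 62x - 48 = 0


Let p(x) = x^3 - 15x^2 + 62x - 48. By the rational root theorem (leading coefficient 1), any rational root is an integer divisor of 48: try ±1, ±2, ... in turn.
Test x = 1: value = 0 ✓, so (x - 1) is a factor.
Synthetic division by (x - 1): bring down 1; 1(1) - 15 = -14; (-14)(1) + 62 = 48; 48(1) - 48 = 0 → quotient x^2 - 14x + 48, remainder 0.
Solve the quadratic x^2 - 14x + 48 = 0: discriminant = (-14)^2 - 4(1)(48) = 196 - 192 = 4.
sqrt(4) = 2, so x = (14 ± 2)/2: x = 8 or x = 6.

x = 1, x = 6, x = 8


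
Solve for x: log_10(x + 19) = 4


Convert to exponential form: x + 19 = 10^4 = 10000
x = 10000 - 19 = 9981
Check: log_10(9981 + 19) = log_10(10000) = log_10(10000) = 4 ✓

x = 9981


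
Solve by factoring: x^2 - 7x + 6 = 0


We need two numbers that multiply to 6 and add to -7.
Those numbers are -1 and -6 (since (-1) * (-6) = 6 and (-1) + (-6) = -7).
So x^2 - 7x + 6 = (x - 1)(x - 6) = 0
Setting each factor to zero: x = 1 or x = 6

x = 1, x = 6


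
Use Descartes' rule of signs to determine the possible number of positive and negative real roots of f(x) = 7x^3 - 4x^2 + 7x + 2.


Descartes' rule of signs:

For positive roots, count sign changes in f(x) = 7x^3 - 4x^2 + 7x + 2:
Signs of coefficients: +, -, +, +
Number of sign changes: 2
Possible positive real roots: 2, 0

For negative roots, examine f(-x) = -7x^3 - 4x^2 - 7x + 2:
Signs of coefficients: -, -, -, +
Number of sign changes: 1
Possible negative real roots: 1

Positive roots: 2 or 0; Negative roots: 1


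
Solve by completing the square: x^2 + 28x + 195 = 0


Start: x^2 + 28x + 195 = 0
Move constant: x^2 + 28x = -195
Half of 28 is 14, squared is 196
Add 196 to both sides: x^2 + 28x + 196 = 1
(x + 14)^2 = 1
x + 14 = ±1
x = -14 + 1 = -13 or x = -14 - 1 = -15

x = -15, x = -13


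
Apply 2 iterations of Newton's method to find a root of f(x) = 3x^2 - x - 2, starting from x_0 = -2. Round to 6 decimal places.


Newton's method: x_(n+1) = x_n - f(x_n)/f'(x_n)
f(x) = 3x^2 - x - 2
f'(x) = 6x - 1

Iteration 1:
  f(-2.000000) = 12.000000
  f'(-2.000000) = -13.000000
  x_1 = -2.000000 - (12.000000)/(-13.000000) = -1.076923

Iteration 2:
  f(-1.076923) = 2.556213
  f'(-1.076923) = -7.461538
  x_2 = -1.076923 - (2.556213)/(-7.461538) = -0.734338

x_2 = -0.734338


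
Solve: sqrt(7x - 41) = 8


Square both sides: 7x - 41 = 8^2 = 64
7x = 64 + 41 = 105
x = 15
Check: sqrt(7*15 - 41) = sqrt(64) = 8 ✓

x = 15


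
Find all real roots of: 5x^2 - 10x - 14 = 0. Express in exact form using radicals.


Using the quadratic formula: x = (-b ± sqrt(b^2 - 4ac)) / (2a)
Here a = 5, b = -10, c = -14
Discriminant = b^2 - 4ac = (-10)^2 - 4(5)(-14) = 100 + 280 = 380
Since discriminant = 380 > 0, there are two real roots.
x = (10 ± 2*sqrt(95)) / 10
Simplifying: x = (5 ± sqrt(95)) / 5
Numerically: x ≈ 2.9494 or x ≈ -0.9494

x = (5 + sqrt(95)) / 5 or x = (5 - sqrt(95)) / 5


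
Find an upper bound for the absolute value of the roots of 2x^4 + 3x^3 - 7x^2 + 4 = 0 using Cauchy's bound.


Cauchy's bound: all roots r satisfy |r| <= 1 + max(|a_i/a_n|) for i = 0,...,n-1
where a_n is the leading coefficient.

Coefficients: [2, 3, -7, 0, 4]
Leading coefficient a_n = 2
Ratios |a_i/a_n|: 3/2, 7/2, 0, 2
Maximum ratio: 7/2
Cauchy's bound: |r| <= 1 + 7/2 = 9/2

Upper bound = 9/2


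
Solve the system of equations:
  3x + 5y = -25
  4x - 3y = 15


Using Cramer's rule:
Determinant D = (3)(-3) - (4)(5) = -9 - 20 = -29
Dx = (-25)(-3) - (15)(5) = 75 - 75 = 0
Dy = (3)(15) - (4)(-25) = 45 + 100 = 145
x = Dx/D = 0/-29 = 0
y = Dy/D = 145/-29 = -5

x = 0, y = -5


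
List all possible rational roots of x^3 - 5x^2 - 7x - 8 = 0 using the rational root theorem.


Rational root theorem: possible roots are ±p/q where:
  p divides the constant term (-8): p ∈ {1, 2, 4, 8}
  q divides the leading coefficient (1): q ∈ {1}

All possible rational roots: -8, -4, -2, -1, 1, 2, 4, 8

-8, -4, -2, -1, 1, 2, 4, 8


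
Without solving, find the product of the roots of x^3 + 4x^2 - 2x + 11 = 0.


By Vieta's formulas for x^3 + bx^2 + cx + d = 0:
  r1 + r2 + r3 = -b/a = -4
  r1*r2 + r1*r3 + r2*r3 = c/a = -2
  r1*r2*r3 = -d/a = -11


Product = -11


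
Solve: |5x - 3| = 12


An absolute value equation |expr| = 12 gives two cases:
Case 1: 5x - 3 = 12
  5x = 15, so x = 3
Case 2: 5x - 3 = -12
  5x = -9, so x = -9/5

x = -9/5, x = 3


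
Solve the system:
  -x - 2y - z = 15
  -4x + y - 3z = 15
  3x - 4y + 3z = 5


Using Cramer's rule. Expand each determinant along the first row.
D  = (-1)*[1*3 - (-3)*(-4)] - (-2)*[(-4)*3 - (-3)*3] + (-1)*[(-4)*(-4) - 1*3]
  = (-1)*(-9) - (-2)*(-3) + (-1)*(13) = -10
Dx = 15*[1*3 - (-3)*(-4)] - (-2)*[15*3 - (-3)*5] + (-1)*[15*(-4) - 1*5]
  = 15*(-9) - (-2)*(60) + (-1)*(-65) = 50
Dy = (-1)*[15*3 - (-3)*5] - 15*[(-4)*3 - (-3)*3] + (-1)*[(-4)*5 - 15*3]
  = (-1)*(60) - 15*(-3) + (-1)*(-65) = 50
Dz = (-1)*[1*5 - 15*(-4)] - (-2)*[(-4)*5 - 15*3] + 15*[(-4)*(-4) - 1*3]
  = (-1)*(65) - (-2)*(-65) + 15*(13) = 0
x = Dx/D = 50/-10 = -5, y = Dy/D = 50/-10 = -5, z = Dz/D = 0/-10 = 0
Check eq1: (-1)(-5) + (-2)(-5) + (-1)(0) = 15 = 15 ✓
Check eq2: (-4)(-5) + (1)(-5) + (-3)(0) = 15 = 15 ✓
Check eq3: (3)(-5) + (-4)(-5) + (3)(0) = 5 = 5 ✓

x = -5, y = -5, z = 0


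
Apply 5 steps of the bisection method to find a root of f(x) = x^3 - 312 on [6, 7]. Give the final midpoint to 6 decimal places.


f(x) = x^3 - 312
f(6) = -96 < 0
f(7) = 31 > 0

Step 1: midpoint = (6.000000 + 7.000000)/2 = 6.500000
  f(6.500000) = -37.375000
  f(mid) < 0, so root is in [6.500000, 7.000000]

Step 2: midpoint = (6.500000 + 7.000000)/2 = 6.750000
  f(6.750000) = -4.453125
  f(mid) < 0, so root is in [6.750000, 7.000000]

Step 3: midpoint = (6.750000 + 7.000000)/2 = 6.875000
  f(6.875000) = 12.951172
  f(mid) > 0, so root is in [6.750000, 6.875000]

Step 4: midpoint = (6.750000 + 6.875000)/2 = 6.812500
  f(6.812500) = 4.169189
  f(mid) > 0, so root is in [6.750000, 6.812500]

Step 5: midpoint = (6.750000 + 6.812500)/2 = 6.781250
  f(6.781250) = -0.161835
  f(mid) < 0, so root is in [6.781250, 6.812500]

midpoint = 6.781250


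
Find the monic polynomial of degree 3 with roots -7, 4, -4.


A monic polynomial with roots -7, 4, -4 is:
p(x) = (x + 7)(x - 4)(x + 4)
After multiplying by (x + 7): x + 7
After multiplying by (x - 4): x^2 + 3x - 28
After multiplying by (x + 4): x^3 + 7x^2 - 16x - 112

x^3 + 7x^2 - 16x - 112


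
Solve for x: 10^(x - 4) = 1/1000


Express both sides with the same base.
1/1000 = 10^(-3)
Since the bases match, equate exponents: x - 4 = -3
So x = -3 - (-4) = 1

x = 1


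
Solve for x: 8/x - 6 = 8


Subtract -6 from both sides: 8/x = 14
Multiply both sides by x: 8 = 14 * x
Divide by 14: x = 4/7

x = 4/7


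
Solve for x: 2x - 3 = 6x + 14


Starting with: 2x - 3 = 6x + 14
Move all x terms to left: (2 - 6)x = 14 + 3
Simplify: -4x = 17
Divide both sides by -4: x = -17/4

x = -17/4


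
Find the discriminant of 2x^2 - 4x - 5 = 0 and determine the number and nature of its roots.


For ax^2 + bx + c = 0, discriminant D = b^2 - 4ac
Here a = 2, b = -4, c = -5
D = (-4)^2 - 4(2)(-5) = 16 + 40 = 56

D = 56 > 0 but not a perfect square
The equation has 2 distinct real irrational roots.

Discriminant = 56, 2 distinct real irrational roots


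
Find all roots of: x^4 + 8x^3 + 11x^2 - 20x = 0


The constant term is 0, so x = 0 is a root. Factor out x:
  x^3 + 8x^2 + 11x - 20 = 0
Let p(x) = x^3 + 8x^2 + 11x - 20. By the rational root theorem (leading coefficient 1), any rational root is an integer divisor of 20: try ±1, ±2, ... in turn.
Test x = 1: value = 0 ✓, so (x - 1) is a factor.
Synthetic division by (x - 1): bring down 1; 1(1) + 8 = 9; 9(1) + 11 = 20; 20(1) - 20 = 0 → quotient x^2 + 9x + 20, remainder 0.
Solve the quadratic x^2 + 9x + 20 = 0: discriminant = 9^2 - 4(1)(20) = 81 - 80 = 1.
sqrt(1) = 1, so x = (-9 ± 1)/2: x = -4 or x = -5.
Collecting all roots found:

x = -5, x = -4, x = 0, x = 1


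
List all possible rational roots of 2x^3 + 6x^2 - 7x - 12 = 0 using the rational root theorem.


Rational root theorem: possible roots are ±p/q where:
  p divides the constant term (-12): p ∈ {1, 2, 3, 4, 6, 12}
  q divides the leading coefficient (2): q ∈ {1, 2}

All possible rational roots: -12, -6, -4, -3, -2, -3/2, -1, -1/2, 1/2, 1, 3/2, 2, 3, 4, 6, 12

-12, -6, -4, -3, -2, -3/2, -1, -1/2, 1/2, 1, 3/2, 2, 3, 4, 6, 12


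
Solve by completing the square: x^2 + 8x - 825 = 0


Start: x^2 + 8x - 825 = 0
Move constant: x^2 + 8x = 825
Half of 8 is 4, squared is 16
Add 16 to both sides: x^2 + 8x + 16 = 841
(x + 4)^2 = 841
x + 4 = ±29
x = -4 + 29 = 25 or x = -4 - 29 = -33

x = -33, x = 25


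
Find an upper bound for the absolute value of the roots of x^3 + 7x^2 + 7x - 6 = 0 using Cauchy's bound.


Cauchy's bound: all roots r satisfy |r| <= 1 + max(|a_i/a_n|) for i = 0,...,n-1
where a_n is the leading coefficient.

Coefficients: [1, 7, 7, -6]
Leading coefficient a_n = 1
Ratios |a_i/a_n|: 7, 7, 6
Maximum ratio: 7
Cauchy's bound: |r| <= 1 + 7 = 8

Upper bound = 8


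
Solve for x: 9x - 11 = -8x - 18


Starting with: 9x - 11 = -8x - 18
Move all x terms to left: (9 + 8)x = -18 + 11
Simplify: 17x = -7
Divide both sides by 17: x = -7/17

x = -7/17


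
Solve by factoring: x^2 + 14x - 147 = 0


We need two numbers that multiply to -147 and add to 14.
Those numbers are -7 and 21 (since (-7) * 21 = -147 and (-7) + 21 = 14).
So x^2 + 14x - 147 = (x - 7)(x + 21) = 0
Setting each factor to zero: x = 7 or x = -21

x = -21, x = 7


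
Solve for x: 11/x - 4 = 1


Subtract -4 from both sides: 11/x = 5
Multiply both sides by x: 11 = 5 * x
Divide by 5: x = 11/5

x = 11/5


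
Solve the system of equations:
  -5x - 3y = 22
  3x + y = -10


Using Cramer's rule:
Determinant D = (-5)(1) - (3)(-3) = -5 + 9 = 4
Dx = (22)(1) - (-10)(-3) = 22 - 30 = -8
Dy = (-5)(-10) - (3)(22) = 50 - 66 = -16
x = Dx/D = -8/4 = -2
y = Dy/D = -16/4 = -4

x = -2, y = -4


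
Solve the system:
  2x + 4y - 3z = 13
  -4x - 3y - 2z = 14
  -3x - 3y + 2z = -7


Using Cramer's rule. Expand each determinant along the first row.
D  = 2*[(-3)*2 - (-2)*(-3)] - 4*[(-4)*2 - (-2)*(-3)] + (-3)*[(-4)*(-3) - (-3)*(-3)]
  = 2*(-12) - 4*(-14) + (-3)*(3) = 23
Dx = 13*[(-3)*2 - (-2)*(-3)] - 4*[14*2 - (-2)*(-7)] + (-3)*[14*(-3) - (-3)*(-7)]
  = 13*(-12) - 4*(14) + (-3)*(-63) = -23
Dy = 2*[14*2 - (-2)*(-7)] - 13*[(-4)*2 - (-2)*(-3)] + (-3)*[(-4)*(-7) - 14*(-3)]
  = 2*(14) - 13*(-14) + (-3)*(70) = 0
Dz = 2*[(-3)*(-7) - 14*(-3)] - 4*[(-4)*(-7) - 14*(-3)] + 13*[(-4)*(-3) - (-3)*(-3)]
  = 2*(63) - 4*(70) + 13*(3) = -115
x = Dx/D = -23/23 = -1, y = Dy/D = 0/23 = 0, z = Dz/D = -115/23 = -5
Check eq1: (2)(-1) + (4)(0) + (-3)(-5) = 13 = 13 ✓
Check eq2: (-4)(-1) + (-3)(0) + (-2)(-5) = 14 = 14 ✓
Check eq3: (-3)(-1) + (-3)(0) + (2)(-5) = -7 = -7 ✓

x = -1, y = 0, z = -5


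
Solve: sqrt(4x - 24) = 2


Square both sides: 4x - 24 = 2^2 = 4
4x = 4 + 24 = 28
x = 7
Check: sqrt(4*7 - 24) = sqrt(4) = 2 ✓

x = 7


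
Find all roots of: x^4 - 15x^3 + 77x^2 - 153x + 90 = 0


Let p(x) = x^4 - 15x^3 + 77x^2 - 153x + 90. By the rational root theorem (leading coefficient 1), any rational root is an integer divisor of 90: try ±1, ±2, ... in turn.
Test x = 1: value = 0 ✓, so (x - 1) is a factor.
Synthetic division by (x - 1): bring down 1; 1(1) - 15 = -14; (-14)(1) + 77 = 63; 63(1) - 153 = -90; (-90)(1) + 90 = 0 → quotient x^3 - 14x^2 + 63x - 90, remainder 0.
Continue with the quotient x^3 - 14x^2 + 63x - 90 (candidates must divide 90; re-test x = 1 first in case it repeats).
Test x = 1: value = -40 ≠ 0.
Test x = -1: value = -168 ≠ 0.
Test x = 2: value = -12 ≠ 0.
Test x = -2: value = -280 ≠ 0.
Test x = 3: value = 0 ✓, so (x - 3) is a factor.
Synthetic division by (x - 3): bring down 1; 1(3) - 14 = -11; (-11)(3) + 63 = 30; 30(3) - 90 = 0 → quotient x^2 - 11x + 30, remainder 0.
Solve the quadratic x^2 - 11x + 30 = 0: discriminant = (-11)^2 - 4(1)(30) = 121 - 120 = 1.
sqrt(1) = 1, so x = (11 ± 1)/2: x = 6 or x = 5.
Collecting all roots found:

x = 1, x = 3, x = 5, x = 6


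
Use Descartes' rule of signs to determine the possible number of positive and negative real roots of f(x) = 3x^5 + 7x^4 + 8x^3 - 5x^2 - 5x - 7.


Descartes' rule of signs:

For positive roots, count sign changes in f(x) = 3x^5 + 7x^4 + 8x^3 - 5x^2 - 5x - 7:
Signs of coefficients: +, +, +, -, -, -
Number of sign changes: 1
Possible positive real roots: 1

For negative roots, examine f(-x) = -3x^5 + 7x^4 - 8x^3 - 5x^2 + 5x - 7:
Signs of coefficients: -, +, -, -, +, -
Number of sign changes: 4
Possible negative real roots: 4, 2, 0

Positive roots: 1; Negative roots: 4 or 2 or 0


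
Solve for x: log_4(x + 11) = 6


Convert to exponential form: x + 11 = 4^6 = 4096
x = 4096 - 11 = 4085
Check: log_4(4085 + 11) = log_4(4096) = log_4(4096) = 6 ✓

x = 4085


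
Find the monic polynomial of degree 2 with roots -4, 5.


A monic polynomial with roots -4, 5 is:
p(x) = (x + 4)(x - 5)
After multiplying by (x + 4): x + 4
After multiplying by (x - 5): x^2 - x - 20

x^2 - x - 20


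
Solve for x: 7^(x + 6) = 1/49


Express both sides with the same base.
1/49 = 7^(-2)
Since the bases match, equate exponents: x + 6 = -2
So x = -2 - (6) = -8

x = -8


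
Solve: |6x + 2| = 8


An absolute value equation |expr| = 8 gives two cases:
Case 1: 6x + 2 = 8
  6x = 6, so x = 1
Case 2: 6x + 2 = -8
  6x = -10, so x = -5/3

x = -5/3, x = 1


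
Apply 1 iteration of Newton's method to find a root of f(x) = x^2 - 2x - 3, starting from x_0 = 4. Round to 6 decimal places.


Newton's method: x_(n+1) = x_n - f(x_n)/f'(x_n)
f(x) = x^2 - 2x - 3
f'(x) = 2x - 2

Iteration 1:
  f(4.000000) = 5.000000
  f'(4.000000) = 6.000000
  x_1 = 4.000000 - (5.000000)/(6.000000) = 3.166667

x_1 = 3.166667


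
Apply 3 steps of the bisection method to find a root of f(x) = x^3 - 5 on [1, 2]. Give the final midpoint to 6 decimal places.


f(x) = x^3 - 5
f(1) = -4 < 0
f(2) = 3 > 0

Step 1: midpoint = (1.000000 + 2.000000)/2 = 1.500000
  f(1.500000) = -1.625000
  f(mid) < 0, so root is in [1.500000, 2.000000]

Step 2: midpoint = (1.500000 + 2.000000)/2 = 1.750000
  f(1.750000) = 0.359375
  f(mid) > 0, so root is in [1.500000, 1.750000]

Step 3: midpoint = (1.500000 + 1.750000)/2 = 1.625000
  f(1.625000) = -0.708984
  f(mid) < 0, so root is in [1.625000, 1.750000]

midpoint = 1.625000


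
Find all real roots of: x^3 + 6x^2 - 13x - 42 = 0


Let p(x) = x^3 + 6x^2 - 13x - 42. By the rational root theorem (leading coefficient 1), any rational root is an integer divisor of 42: try ±1, ±2, ... in turn.
Test x = 1: value = -48 ≠ 0.
Test x = -1: value = -24 ≠ 0.
Test x = 2: value = -36 ≠ 0.
Test x = -2: value = 0 ✓, so (x + 2) is a factor.
Synthetic division by (x + 2): bring down 1; 1(-2) + 6 = 4; 4(-2) - 13 = -21; (-21)(-2) - 42 = 0 → quotient x^2 + 4x - 21, remainder 0.
Solve the quadratic x^2 + 4x - 21 = 0: discriminant = 4^2 - 4(1)(-21) = 16 + 84 = 100.
sqrt(100) = 10, so x = (-4 ± 10)/2: x = 3 or x = -7.

x = -7, x = -2, x = 3


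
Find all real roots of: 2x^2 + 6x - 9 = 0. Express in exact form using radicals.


Using the quadratic formula: x = (-b ± sqrt(b^2 - 4ac)) / (2a)
Here a = 2, b = 6, c = -9
Discriminant = b^2 - 4ac = 6^2 - 4(2)(-9) = 36 + 72 = 108
Since discriminant = 108 > 0, there are two real roots.
x = (-6 ± 6*sqrt(3)) / 4
Simplifying: x = (-3 ± 3*sqrt(3)) / 2
Numerically: x ≈ 1.0981 or x ≈ -4.0981

x = (-3 + 3*sqrt(3)) / 2 or x = (-3 - 3*sqrt(3)) / 2


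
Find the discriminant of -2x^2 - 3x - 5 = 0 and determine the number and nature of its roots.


For ax^2 + bx + c = 0, discriminant D = b^2 - 4ac
Here a = -2, b = -3, c = -5
D = (-3)^2 - 4(-2)(-5) = 9 - 40 = -31

D = -31 < 0
The equation has no real roots (2 complex conjugate roots).

Discriminant = -31, no real roots (2 complex conjugate roots)


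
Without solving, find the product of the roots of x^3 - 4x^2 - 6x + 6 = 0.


By Vieta's formulas for x^3 + bx^2 + cx + d = 0:
  r1 + r2 + r3 = -b/a = 4
  r1*r2 + r1*r3 + r2*r3 = c/a = -6
  r1*r2*r3 = -d/a = -6


Product = -6


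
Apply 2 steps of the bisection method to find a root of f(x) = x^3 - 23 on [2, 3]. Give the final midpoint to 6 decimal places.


f(x) = x^3 - 23
f(2) = -15 < 0
f(3) = 4 > 0

Step 1: midpoint = (2.000000 + 3.000000)/2 = 2.500000
  f(2.500000) = -7.375000
  f(mid) < 0, so root is in [2.500000, 3.000000]

Step 2: midpoint = (2.500000 + 3.000000)/2 = 2.750000
  f(2.750000) = -2.203125
  f(mid) < 0, so root is in [2.750000, 3.000000]

midpoint = 2.750000


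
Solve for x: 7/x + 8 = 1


Subtract 8 from both sides: 7/x = -7
Multiply both sides by x: 7 = -7 * x
Divide by -7: x = -1

x = -1


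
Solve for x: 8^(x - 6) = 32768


Express both sides with the same base.
32768 = 8^5
Since the bases match, equate exponents: x - 6 = 5
So x = 5 - (-6) = 11

x = 11


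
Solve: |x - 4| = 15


An absolute value equation |expr| = 15 gives two cases:
Case 1: x - 4 = 15
  x = 19, so x = 19
Case 2: x - 4 = -15
  x = -11, so x = -11

x = -11, x = 19


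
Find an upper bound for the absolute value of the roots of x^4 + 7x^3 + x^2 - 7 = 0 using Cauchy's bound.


Cauchy's bound: all roots r satisfy |r| <= 1 + max(|a_i/a_n|) for i = 0,...,n-1
where a_n is the leading coefficient.

Coefficients: [1, 7, 1, 0, -7]
Leading coefficient a_n = 1
Ratios |a_i/a_n|: 7, 1, 0, 7
Maximum ratio: 7
Cauchy's bound: |r| <= 1 + 7 = 8

Upper bound = 8


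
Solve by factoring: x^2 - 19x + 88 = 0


We need two numbers that multiply to 88 and add to -19.
Those numbers are -11 and -8 (since (-11) * (-8) = 88 and (-11) + (-8) = -19).
So x^2 - 19x + 88 = (x - 11)(x - 8) = 0
Setting each factor to zero: x = 11 or x = 8

x = 8, x = 11


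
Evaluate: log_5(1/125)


We need the exponent such that 5^? = 1/125
5^(-3) = 1/5^3 = 1/125
Therefore log_5(1/125) = -3

-3


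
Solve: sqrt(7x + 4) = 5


Square both sides: 7x + 4 = 5^2 = 25
7x = 25 - 4 = 21
x = 3
Check: sqrt(7*3 + 4) = sqrt(25) = 5 ✓

x = 3


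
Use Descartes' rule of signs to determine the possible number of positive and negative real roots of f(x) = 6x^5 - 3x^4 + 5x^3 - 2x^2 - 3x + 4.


Descartes' rule of signs:

For positive roots, count sign changes in f(x) = 6x^5 - 3x^4 + 5x^3 - 2x^2 - 3x + 4:
Signs of coefficients: +, -, +, -, -, +
Number of sign changes: 4
Possible positive real roots: 4, 2, 0

For negative roots, examine f(-x) = -6x^5 - 3x^4 - 5x^3 - 2x^2 + 3x + 4:
Signs of coefficients: -, -, -, -, +, +
Number of sign changes: 1
Possible negative real roots: 1

Positive roots: 4 or 2 or 0; Negative roots: 1


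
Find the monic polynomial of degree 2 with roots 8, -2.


A monic polynomial with roots 8, -2 is:
p(x) = (x - 8)(x + 2)
After multiplying by (x - 8): x - 8
After multiplying by (x + 2): x^2 - 6x - 16

x^2 - 6x - 16


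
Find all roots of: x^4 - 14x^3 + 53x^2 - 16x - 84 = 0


Let p(x) = x^4 - 14x^3 + 53x^2 - 16x - 84. By the rational root theorem (leading coefficient 1), any rational root is an integer divisor of 84: try ±1, ±2, ... in turn.
Test x = 1: value = -60 ≠ 0.
Test x = -1: value = 0 ✓, so (x + 1) is a factor.
Synthetic division by (x + 1): bring down 1; 1(-1) - 14 = -15; (-15)(-1) + 53 = 68; 68(-1) - 16 = -84; (-84)(-1) - 84 = 0 → quotient x^3 - 15x^2 + 68x - 84, remainder 0.
Continue with the quotient x^3 - 15x^2 + 68x - 84 (candidates must divide 84; re-test x = -1 first in case it repeats).
Test x = -1: value = -168 ≠ 0.
Test x = 2: value = 0 ✓, so (x - 2) is a factor.
Synthetic division by (x - 2): bring down 1; 1(2) - 15 = -13; (-13)(2) + 68 = 42; 42(2) - 84 = 0 → quotient x^2 - 13x + 42, remainder 0.
Solve the quadratic x^2 - 13x + 42 = 0: discriminant = (-13)^2 - 4(1)(42) = 169 - 168 = 1.
sqrt(1) = 1, so x = (13 ± 1)/2: x = 7 or x = 6.
Collecting all roots found:

x = -1, x = 2, x = 6, x = 7


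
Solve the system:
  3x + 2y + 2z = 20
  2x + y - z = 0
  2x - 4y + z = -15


Using Cramer's rule. Expand each determinant along the first row.
D  = 3*[1*1 - (-1)*(-4)] - 2*[2*1 - (-1)*2] + 2*[2*(-4) - 1*2]
  = 3*(-3) - 2*(4) + 2*(-10) = -37
Dx = 20*[1*1 - (-1)*(-4)] - 2*[0*1 - (-1)*(-15)] + 2*[0*(-4) - 1*(-15)]
  = 20*(-3) - 2*(-15) + 2*(15) = 0
Dy = 3*[0*1 - (-1)*(-15)] - 20*[2*1 - (-1)*2] + 2*[2*(-15) - 0*2]
  = 3*(-15) - 20*(4) + 2*(-30) = -185
Dz = 3*[1*(-15) - 0*(-4)] - 2*[2*(-15) - 0*2] + 20*[2*(-4) - 1*2]
  = 3*(-15) - 2*(-30) + 20*(-10) = -185
x = Dx/D = 0/-37 = 0, y = Dy/D = -185/-37 = 5, z = Dz/D = -185/-37 = 5
Check eq1: (3)(0) + (2)(5) + (2)(5) = 20 = 20 ✓
Check eq2: (2)(0) + (1)(5) + (-1)(5) = 0 = 0 ✓
Check eq3: (2)(0) + (-4)(5) + (1)(5) = -15 = -15 ✓

x = 0, y = 5, z = 5


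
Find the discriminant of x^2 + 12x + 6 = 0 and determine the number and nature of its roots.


For ax^2 + bx + c = 0, discriminant D = b^2 - 4ac
Here a = 1, b = 12, c = 6
D = (12)^2 - 4(1)(6) = 144 - 24 = 120

D = 120 > 0 but not a perfect square
The equation has 2 distinct real irrational roots.

Discriminant = 120, 2 distinct real irrational roots


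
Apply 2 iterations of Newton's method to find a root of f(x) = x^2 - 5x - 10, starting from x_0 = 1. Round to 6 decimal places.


Newton's method: x_(n+1) = x_n - f(x_n)/f'(x_n)
f(x) = x^2 - 5x - 10
f'(x) = 2x - 5

Iteration 1:
  f(1.000000) = -14.000000
  f'(1.000000) = -3.000000
  x_1 = 1.000000 - (-14.000000)/(-3.000000) = -3.666667

Iteration 2:
  f(-3.666667) = 21.777778
  f'(-3.666667) = -12.333333
  x_2 = -3.666667 - (21.777778)/(-12.333333) = -1.900901

x_2 = -1.900901


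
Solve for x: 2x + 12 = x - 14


Starting with: 2x + 12 = x - 14
Move all x terms to left: (2 - 1)x = -14 - 12
Simplify: x = -26
Divide both sides by 1: x = -26

x = -26


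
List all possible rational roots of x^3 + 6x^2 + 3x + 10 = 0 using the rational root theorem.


Rational root theorem: possible roots are ±p/q where:
  p divides the constant term (10): p ∈ {1, 2, 5, 10}
  q divides the leading coefficient (1): q ∈ {1}

All possible rational roots: -10, -5, -2, -1, 1, 2, 5, 10

-10, -5, -2, -1, 1, 2, 5, 10


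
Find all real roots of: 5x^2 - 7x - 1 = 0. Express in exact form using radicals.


Using the quadratic formula: x = (-b ± sqrt(b^2 - 4ac)) / (2a)
Here a = 5, b = -7, c = -1
Discriminant = b^2 - 4ac = (-7)^2 - 4(5)(-1) = 49 + 20 = 69
Since discriminant = 69 > 0, there are two real roots.
x = (7 ± sqrt(69)) / 10
Numerically: x ≈ 1.5307 or x ≈ -0.1307

x = (7 + sqrt(69)) / 10 or x = (7 - sqrt(69)) / 10


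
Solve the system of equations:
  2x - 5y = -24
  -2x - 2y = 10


Using Cramer's rule:
Determinant D = (2)(-2) - (-2)(-5) = -4 - 10 = -14
Dx = (-24)(-2) - (10)(-5) = 48 + 50 = 98
Dy = (2)(10) - (-2)(-24) = 20 - 48 = -28
x = Dx/D = 98/-14 = -7
y = Dy/D = -28/-14 = 2

x = -7, y = 2


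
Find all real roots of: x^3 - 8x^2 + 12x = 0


The constant term is 0, so x = 0 is a root. Factor out x:
  x(x^2 - 8x + 12) = 0
Solve the quadratic x^2 - 8x + 12 = 0: discriminant = (-8)^2 - 4(1)(12) = 64 - 48 = 16.
sqrt(16) = 4, so x = (8 ± 4)/2: x = 6 or x = 2.

x = 0, x = 2, x = 6


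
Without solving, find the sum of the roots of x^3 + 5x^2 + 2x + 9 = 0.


By Vieta's formulas for x^3 + bx^2 + cx + d = 0:
  r1 + r2 + r3 = -b/a = -5
  r1*r2 + r1*r3 + r2*r3 = c/a = 2
  r1*r2*r3 = -d/a = -9


Sum = -5


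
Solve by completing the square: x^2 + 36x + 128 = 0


Start: x^2 + 36x + 128 = 0
Move constant: x^2 + 36x = -128
Half of 36 is 18, squared is 324
Add 324 to both sides: x^2 + 36x + 324 = 196
(x + 18)^2 = 196
x + 18 = ±14
x = -18 + 14 = -4 or x = -18 - 14 = -32

x = -32, x = -4


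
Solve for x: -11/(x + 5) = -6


Multiply both sides by (x + 5): -11 = -6(x + 5)
Distribute: -11 = -6x - 30
-6x = -11 + 30 = 19
x = -19/6

x = -19/6


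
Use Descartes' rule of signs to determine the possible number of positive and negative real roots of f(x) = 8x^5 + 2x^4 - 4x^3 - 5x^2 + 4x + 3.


Descartes' rule of signs:

For positive roots, count sign changes in f(x) = 8x^5 + 2x^4 - 4x^3 - 5x^2 + 4x + 3:
Signs of coefficients: +, +, -, -, +, +
Number of sign changes: 2
Possible positive real roots: 2, 0

For negative roots, examine f(-x) = -8x^5 + 2x^4 + 4x^3 - 5x^2 - 4x + 3:
Signs of coefficients: -, +, +, -, -, +
Number of sign changes: 3
Possible negative real roots: 3, 1

Positive roots: 2 or 0; Negative roots: 3 or 1


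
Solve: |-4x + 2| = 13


An absolute value equation |expr| = 13 gives two cases:
Case 1: -4x + 2 = 13
  -4x = 11, so x = -11/4
Case 2: -4x + 2 = -13
  -4x = -15, so x = 15/4

x = -11/4, x = 15/4


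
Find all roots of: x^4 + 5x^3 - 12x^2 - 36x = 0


The constant term is 0, so x = 0 is a root. Factor out x:
  x^3 + 5x^2 - 12x - 36 = 0
Let p(x) = x^3 + 5x^2 - 12x - 36. By the rational root theorem (leading coefficient 1), any rational root is an integer divisor of 36: try ±1, ±2, ... in turn.
Test x = 1: value = -42 ≠ 0.
Test x = -1: value = -20 ≠ 0.
Test x = 2: value = -32 ≠ 0.
Test x = -2: value = 0 ✓, so (x + 2) is a factor.
Synthetic division by (x + 2): bring down 1; 1(-2) + 5 = 3; 3(-2) - 12 = -18; (-18)(-2) - 36 = 0 → quotient x^2 + 3x - 18, remainder 0.
Solve the quadratic x^2 + 3x - 18 = 0: discriminant = 3^2 - 4(1)(-18) = 9 + 72 = 81.
sqrt(81) = 9, so x = (-3 ± 9)/2: x = 3 or x = -6.
Collecting all roots found:

x = -6, x = -2, x = 0, x = 3


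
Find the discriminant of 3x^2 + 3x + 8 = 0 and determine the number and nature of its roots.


For ax^2 + bx + c = 0, discriminant D = b^2 - 4ac
Here a = 3, b = 3, c = 8
D = (3)^2 - 4(3)(8) = 9 - 96 = -87

D = -87 < 0
The equation has no real roots (2 complex conjugate roots).

Discriminant = -87, no real roots (2 complex conjugate roots)


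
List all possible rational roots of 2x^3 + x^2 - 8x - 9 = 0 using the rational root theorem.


Rational root theorem: possible roots are ±p/q where:
  p divides the constant term (-9): p ∈ {1, 3, 9}
  q divides the leading coefficient (2): q ∈ {1, 2}

All possible rational roots: -9, -9/2, -3, -3/2, -1, -1/2, 1/2, 1, 3/2, 3, 9/2, 9

-9, -9/2, -3, -3/2, -1, -1/2, 1/2, 1, 3/2, 3, 9/2, 9


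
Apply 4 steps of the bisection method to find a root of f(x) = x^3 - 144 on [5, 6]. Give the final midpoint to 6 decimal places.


f(x) = x^3 - 144
f(5) = -19 < 0
f(6) = 72 > 0

Step 1: midpoint = (5.000000 + 6.000000)/2 = 5.500000
  f(5.500000) = 22.375000
  f(mid) > 0, so root is in [5.000000, 5.500000]

Step 2: midpoint = (5.000000 + 5.500000)/2 = 5.250000
  f(5.250000) = 0.703125
  f(mid) > 0, so root is in [5.000000, 5.250000]

Step 3: midpoint = (5.000000 + 5.250000)/2 = 5.125000
  f(5.125000) = -9.388672
  f(mid) < 0, so root is in [5.125000, 5.250000]

Step 4: midpoint = (5.125000 + 5.250000)/2 = 5.187500
  f(5.187500) = -4.403564
  f(mid) < 0, so root is in [5.187500, 5.250000]

midpoint = 5.187500


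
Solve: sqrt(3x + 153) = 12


Square both sides: 3x + 153 = 12^2 = 144
3x = 144 - 153 = -9
x = -3
Check: sqrt(3*(-3) + 153) = sqrt(144) = 12 ✓

x = -3


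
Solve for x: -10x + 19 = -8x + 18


Starting with: -10x + 19 = -8x + 18
Move all x terms to left: (-10 + 8)x = 18 - 19
Simplify: -2x = -1
Divide both sides by -2: x = 1/2

x = 1/2


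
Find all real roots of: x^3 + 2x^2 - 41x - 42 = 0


Let p(x) = x^3 + 2x^2 - 41x - 42. By the rational root theorem (leading coefficient 1), any rational root is an integer divisor of 42: try ±1, ±2, ... in turn.
Test x = 1: value = -80 ≠ 0.
Test x = -1: value = 0 ✓, so (x + 1) is a factor.
Synthetic division by (x + 1): bring down 1; 1(-1) + 2 = 1; 1(-1) - 41 = -42; (-42)(-1) - 42 = 0 → quotient x^2 + x - 42, remainder 0.
Solve the quadratic x^2 + x - 42 = 0: discriminant = 1^2 - 4(1)(-42) = 1 + 168 = 169.
sqrt(169) = 13, so x = (-1 ± 13)/2: x = 6 or x = -7.

x = -7, x = -1, x = 6


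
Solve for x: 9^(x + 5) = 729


Express both sides with the same base.
729 = 9^3
Since the bases match, equate exponents: x + 5 = 3
So x = 3 - (5) = -2

x = -2


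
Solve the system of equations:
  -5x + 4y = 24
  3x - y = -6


Using Cramer's rule:
Determinant D = (-5)(-1) - (3)(4) = 5 - 12 = -7
Dx = (24)(-1) - (-6)(4) = -24 + 24 = 0
Dy = (-5)(-6) - (3)(24) = 30 - 72 = -42
x = Dx/D = 0/-7 = 0
y = Dy/D = -42/-7 = 6

x = 0, y = 6


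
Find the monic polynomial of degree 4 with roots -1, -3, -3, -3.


A monic polynomial with roots -1, -3, -3, -3 is:
p(x) = (x + 1)(x + 3)(x + 3)(x + 3)
After multiplying by (x + 1): x + 1
After multiplying by (x + 3): x^2 + 4x + 3
After multiplying by (x + 3): x^3 + 7x^2 + 15x + 9
After multiplying by (x + 3): x^4 + 10x^3 + 36x^2 + 54x + 27

x^4 + 10x^3 + 36x^2 + 54x + 27


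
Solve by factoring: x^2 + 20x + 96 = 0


We need two numbers that multiply to 96 and add to 20.
Those numbers are 12 and 8 (since 12 * 8 = 96 and 12 + 8 = 20).
So x^2 + 20x + 96 = (x + 12)(x + 8) = 0
Setting each factor to zero: x = -12 or x = -8

x = -12, x = -8


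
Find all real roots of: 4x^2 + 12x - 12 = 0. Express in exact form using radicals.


Using the quadratic formula: x = (-b ± sqrt(b^2 - 4ac)) / (2a)
Here a = 4, b = 12, c = -12
Discriminant = b^2 - 4ac = 12^2 - 4(4)(-12) = 144 + 192 = 336
Since discriminant = 336 > 0, there are two real roots.
x = (-12 ± 4*sqrt(21)) / 8
Simplifying: x = (-3 ± sqrt(21)) / 2
Numerically: x ≈ 0.7913 or x ≈ -3.7913

x = (-3 + sqrt(21)) / 2 or x = (-3 - sqrt(21)) / 2


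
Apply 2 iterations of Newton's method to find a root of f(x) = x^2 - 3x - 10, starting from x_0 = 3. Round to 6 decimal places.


Newton's method: x_(n+1) = x_n - f(x_n)/f'(x_n)
f(x) = x^2 - 3x - 10
f'(x) = 2x - 3

Iteration 1:
  f(3.000000) = -10.000000
  f'(3.000000) = 3.000000
  x_1 = 3.000000 - (-10.000000)/(3.000000) = 6.333333

Iteration 2:
  f(6.333333) = 11.111111
  f'(6.333333) = 9.666667
  x_2 = 6.333333 - (11.111111)/(9.666667) = 5.183908

x_2 = 5.183908


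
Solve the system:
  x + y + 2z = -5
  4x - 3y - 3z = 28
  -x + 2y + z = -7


Using Cramer's rule. Expand each determinant along the first row.
D  = 1*[(-3)*1 - (-3)*2] - 1*[4*1 - (-3)*(-1)] + 2*[4*2 - (-3)*(-1)]
  = 1*(3) - 1*(1) + 2*(5) = 12
Dx = (-5)*[(-3)*1 - (-3)*2] - 1*[28*1 - (-3)*(-7)] + 2*[28*2 - (-3)*(-7)]
  = (-5)*(3) - 1*(7) + 2*(35) = 48
Dy = 1*[28*1 - (-3)*(-7)] - (-5)*[4*1 - (-3)*(-1)] + 2*[4*(-7) - 28*(-1)]
  = 1*(7) - (-5)*(1) + 2*(0) = 12
Dz = 1*[(-3)*(-7) - 28*2] - 1*[4*(-7) - 28*(-1)] + (-5)*[4*2 - (-3)*(-1)]
  = 1*(-35) - 1*(0) + (-5)*(5) = -60
x = Dx/D = 48/12 = 4, y = Dy/D = 12/12 = 1, z = Dz/D = -60/12 = -5
Check eq1: (1)(4) + (1)(1) + (2)(-5) = -5 = -5 ✓
Check eq2: (4)(4) + (-3)(1) + (-3)(-5) = 28 = 28 ✓
Check eq3: (-1)(4) + (2)(1) + (1)(-5) = -7 = -7 ✓

x = 4, y = 1, z = -5


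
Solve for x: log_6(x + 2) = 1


Convert to exponential form: x + 2 = 6^1 = 6
x = 6 - 2 = 4
Check: log_6(4 + 2) = log_6(6) = log_6(6) = 1 ✓

x = 4


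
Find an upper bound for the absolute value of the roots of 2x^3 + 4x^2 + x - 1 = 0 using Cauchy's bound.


Cauchy's bound: all roots r satisfy |r| <= 1 + max(|a_i/a_n|) for i = 0,...,n-1
where a_n is the leading coefficient.

Coefficients: [2, 4, 1, -1]
Leading coefficient a_n = 2
Ratios |a_i/a_n|: 2, 1/2, 1/2
Maximum ratio: 2
Cauchy's bound: |r| <= 1 + 2 = 3

Upper bound = 3


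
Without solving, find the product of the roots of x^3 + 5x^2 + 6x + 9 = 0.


By Vieta's formulas for x^3 + bx^2 + cx + d = 0:
  r1 + r2 + r3 = -b/a = -5
  r1*r2 + r1*r3 + r2*r3 = c/a = 6
  r1*r2*r3 = -d/a = -9


Product = -9


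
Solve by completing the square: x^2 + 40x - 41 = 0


Start: x^2 + 40x - 41 = 0
Move constant: x^2 + 40x = 41
Half of 40 is 20, squared is 400
Add 400 to both sides: x^2 + 40x + 400 = 441
(x + 20)^2 = 441
x + 20 = ±21
x = -20 + 21 = 1 or x = -20 - 21 = -41

x = -41, x = 1


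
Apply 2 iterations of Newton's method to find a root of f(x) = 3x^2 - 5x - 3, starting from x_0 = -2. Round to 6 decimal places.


Newton's method: x_(n+1) = x_n - f(x_n)/f'(x_n)
f(x) = 3x^2 - 5x - 3
f'(x) = 6x - 5

Iteration 1:
  f(-2.000000) = 19.000000
  f'(-2.000000) = -17.000000
  x_1 = -2.000000 - (19.000000)/(-17.000000) = -0.882353

Iteration 2:
  f(-0.882353) = 3.747405
  f'(-0.882353) = -10.294118
  x_2 = -0.882353 - (3.747405)/(-10.294118) = -0.518319

x_2 = -0.518319


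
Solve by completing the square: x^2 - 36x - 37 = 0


Start: x^2 - 36x - 37 = 0
Move constant: x^2 - 36x = 37
Half of -36 is -18, squared is 324
Add 324 to both sides: x^2 - 36x + 324 = 361
(x - 18)^2 = 361
x - 18 = ±19
x = 18 + 19 = 37 or x = 18 - 19 = -1

x = -1, x = 37


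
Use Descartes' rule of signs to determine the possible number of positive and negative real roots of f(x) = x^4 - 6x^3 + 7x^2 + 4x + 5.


Descartes' rule of signs:

For positive roots, count sign changes in f(x) = x^4 - 6x^3 + 7x^2 + 4x + 5:
Signs of coefficients: +, -, +, +, +
Number of sign changes: 2
Possible positive real roots: 2, 0

For negative roots, examine f(-x) = x^4 + 6x^3 + 7x^2 - 4x + 5:
Signs of coefficients: +, +, +, -, +
Number of sign changes: 2
Possible negative real roots: 2, 0

Positive roots: 2 or 0; Negative roots: 2 or 0
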